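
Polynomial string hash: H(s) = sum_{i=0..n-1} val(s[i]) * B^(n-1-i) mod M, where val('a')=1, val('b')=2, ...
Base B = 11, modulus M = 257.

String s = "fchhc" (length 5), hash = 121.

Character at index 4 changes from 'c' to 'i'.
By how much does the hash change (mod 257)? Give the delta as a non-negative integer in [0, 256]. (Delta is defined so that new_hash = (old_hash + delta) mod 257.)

Delta formula: (val(new) - val(old)) * B^(n-1-k) mod M
  val('i') - val('c') = 9 - 3 = 6
  B^(n-1-k) = 11^0 mod 257 = 1
  Delta = 6 * 1 mod 257 = 6

Answer: 6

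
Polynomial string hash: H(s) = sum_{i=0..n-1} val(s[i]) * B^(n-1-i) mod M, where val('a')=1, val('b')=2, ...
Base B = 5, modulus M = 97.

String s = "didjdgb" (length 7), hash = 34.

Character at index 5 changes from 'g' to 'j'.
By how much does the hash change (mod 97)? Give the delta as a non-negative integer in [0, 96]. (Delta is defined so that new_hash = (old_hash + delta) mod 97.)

Answer: 15

Derivation:
Delta formula: (val(new) - val(old)) * B^(n-1-k) mod M
  val('j') - val('g') = 10 - 7 = 3
  B^(n-1-k) = 5^1 mod 97 = 5
  Delta = 3 * 5 mod 97 = 15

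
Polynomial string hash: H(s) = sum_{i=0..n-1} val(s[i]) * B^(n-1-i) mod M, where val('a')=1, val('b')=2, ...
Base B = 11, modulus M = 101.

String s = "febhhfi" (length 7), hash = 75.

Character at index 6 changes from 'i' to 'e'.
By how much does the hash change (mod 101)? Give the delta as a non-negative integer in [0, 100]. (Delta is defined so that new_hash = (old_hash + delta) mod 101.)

Answer: 97

Derivation:
Delta formula: (val(new) - val(old)) * B^(n-1-k) mod M
  val('e') - val('i') = 5 - 9 = -4
  B^(n-1-k) = 11^0 mod 101 = 1
  Delta = -4 * 1 mod 101 = 97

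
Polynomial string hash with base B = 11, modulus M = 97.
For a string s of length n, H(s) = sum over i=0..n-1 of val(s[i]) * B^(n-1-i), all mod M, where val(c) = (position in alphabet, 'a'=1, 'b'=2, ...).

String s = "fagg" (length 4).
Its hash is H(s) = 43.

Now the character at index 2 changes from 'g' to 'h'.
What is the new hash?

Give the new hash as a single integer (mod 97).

val('g') = 7, val('h') = 8
Position k = 2, exponent = n-1-k = 1
B^1 mod M = 11^1 mod 97 = 11
Delta = (8 - 7) * 11 mod 97 = 11
New hash = (43 + 11) mod 97 = 54

Answer: 54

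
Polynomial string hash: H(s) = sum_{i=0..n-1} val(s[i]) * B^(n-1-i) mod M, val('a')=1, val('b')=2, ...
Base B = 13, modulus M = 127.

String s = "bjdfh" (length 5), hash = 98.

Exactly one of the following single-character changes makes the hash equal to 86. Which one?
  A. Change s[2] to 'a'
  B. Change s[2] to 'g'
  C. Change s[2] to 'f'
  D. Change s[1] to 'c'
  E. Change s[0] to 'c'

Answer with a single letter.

Answer: D

Derivation:
Option A: s[2]='d'->'a', delta=(1-4)*13^2 mod 127 = 1, hash=98+1 mod 127 = 99
Option B: s[2]='d'->'g', delta=(7-4)*13^2 mod 127 = 126, hash=98+126 mod 127 = 97
Option C: s[2]='d'->'f', delta=(6-4)*13^2 mod 127 = 84, hash=98+84 mod 127 = 55
Option D: s[1]='j'->'c', delta=(3-10)*13^3 mod 127 = 115, hash=98+115 mod 127 = 86 <-- target
Option E: s[0]='b'->'c', delta=(3-2)*13^4 mod 127 = 113, hash=98+113 mod 127 = 84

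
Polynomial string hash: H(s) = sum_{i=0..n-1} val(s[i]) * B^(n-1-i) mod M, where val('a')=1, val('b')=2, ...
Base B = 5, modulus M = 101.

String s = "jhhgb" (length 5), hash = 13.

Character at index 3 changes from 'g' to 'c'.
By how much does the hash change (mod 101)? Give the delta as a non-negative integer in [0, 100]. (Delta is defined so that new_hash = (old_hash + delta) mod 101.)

Delta formula: (val(new) - val(old)) * B^(n-1-k) mod M
  val('c') - val('g') = 3 - 7 = -4
  B^(n-1-k) = 5^1 mod 101 = 5
  Delta = -4 * 5 mod 101 = 81

Answer: 81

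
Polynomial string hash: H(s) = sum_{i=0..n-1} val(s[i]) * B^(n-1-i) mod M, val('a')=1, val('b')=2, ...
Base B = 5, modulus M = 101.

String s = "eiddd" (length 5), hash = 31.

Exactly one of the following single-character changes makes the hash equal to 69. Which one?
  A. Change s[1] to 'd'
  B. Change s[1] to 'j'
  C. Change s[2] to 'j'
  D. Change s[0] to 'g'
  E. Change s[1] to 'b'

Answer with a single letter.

Option A: s[1]='i'->'d', delta=(4-9)*5^3 mod 101 = 82, hash=31+82 mod 101 = 12
Option B: s[1]='i'->'j', delta=(10-9)*5^3 mod 101 = 24, hash=31+24 mod 101 = 55
Option C: s[2]='d'->'j', delta=(10-4)*5^2 mod 101 = 49, hash=31+49 mod 101 = 80
Option D: s[0]='e'->'g', delta=(7-5)*5^4 mod 101 = 38, hash=31+38 mod 101 = 69 <-- target
Option E: s[1]='i'->'b', delta=(2-9)*5^3 mod 101 = 34, hash=31+34 mod 101 = 65

Answer: D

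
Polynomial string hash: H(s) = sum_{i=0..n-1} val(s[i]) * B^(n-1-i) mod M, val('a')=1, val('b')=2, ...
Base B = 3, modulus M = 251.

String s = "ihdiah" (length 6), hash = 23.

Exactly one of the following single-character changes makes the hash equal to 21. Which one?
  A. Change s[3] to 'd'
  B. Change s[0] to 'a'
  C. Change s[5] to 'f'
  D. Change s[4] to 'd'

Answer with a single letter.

Answer: C

Derivation:
Option A: s[3]='i'->'d', delta=(4-9)*3^2 mod 251 = 206, hash=23+206 mod 251 = 229
Option B: s[0]='i'->'a', delta=(1-9)*3^5 mod 251 = 64, hash=23+64 mod 251 = 87
Option C: s[5]='h'->'f', delta=(6-8)*3^0 mod 251 = 249, hash=23+249 mod 251 = 21 <-- target
Option D: s[4]='a'->'d', delta=(4-1)*3^1 mod 251 = 9, hash=23+9 mod 251 = 32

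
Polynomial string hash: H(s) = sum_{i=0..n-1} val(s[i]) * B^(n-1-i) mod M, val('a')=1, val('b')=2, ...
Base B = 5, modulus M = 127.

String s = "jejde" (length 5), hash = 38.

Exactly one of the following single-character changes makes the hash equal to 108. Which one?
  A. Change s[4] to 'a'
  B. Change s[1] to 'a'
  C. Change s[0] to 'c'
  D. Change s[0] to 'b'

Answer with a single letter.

Answer: C

Derivation:
Option A: s[4]='e'->'a', delta=(1-5)*5^0 mod 127 = 123, hash=38+123 mod 127 = 34
Option B: s[1]='e'->'a', delta=(1-5)*5^3 mod 127 = 8, hash=38+8 mod 127 = 46
Option C: s[0]='j'->'c', delta=(3-10)*5^4 mod 127 = 70, hash=38+70 mod 127 = 108 <-- target
Option D: s[0]='j'->'b', delta=(2-10)*5^4 mod 127 = 80, hash=38+80 mod 127 = 118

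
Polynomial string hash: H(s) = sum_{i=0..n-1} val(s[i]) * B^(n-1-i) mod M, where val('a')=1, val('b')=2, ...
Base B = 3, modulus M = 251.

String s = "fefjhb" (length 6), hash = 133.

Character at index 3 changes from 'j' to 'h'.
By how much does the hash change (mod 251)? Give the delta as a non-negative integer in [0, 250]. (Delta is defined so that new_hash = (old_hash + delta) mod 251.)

Delta formula: (val(new) - val(old)) * B^(n-1-k) mod M
  val('h') - val('j') = 8 - 10 = -2
  B^(n-1-k) = 3^2 mod 251 = 9
  Delta = -2 * 9 mod 251 = 233

Answer: 233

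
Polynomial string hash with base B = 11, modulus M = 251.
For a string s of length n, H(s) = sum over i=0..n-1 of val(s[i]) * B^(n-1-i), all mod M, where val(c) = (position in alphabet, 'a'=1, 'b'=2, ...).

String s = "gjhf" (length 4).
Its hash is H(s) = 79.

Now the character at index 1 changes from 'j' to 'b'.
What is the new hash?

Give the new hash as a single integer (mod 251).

val('j') = 10, val('b') = 2
Position k = 1, exponent = n-1-k = 2
B^2 mod M = 11^2 mod 251 = 121
Delta = (2 - 10) * 121 mod 251 = 36
New hash = (79 + 36) mod 251 = 115

Answer: 115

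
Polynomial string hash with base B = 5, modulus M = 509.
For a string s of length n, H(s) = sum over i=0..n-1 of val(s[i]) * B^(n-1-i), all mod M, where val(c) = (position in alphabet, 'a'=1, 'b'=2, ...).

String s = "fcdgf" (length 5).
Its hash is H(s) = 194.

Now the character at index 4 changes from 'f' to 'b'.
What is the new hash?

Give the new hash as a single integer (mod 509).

Answer: 190

Derivation:
val('f') = 6, val('b') = 2
Position k = 4, exponent = n-1-k = 0
B^0 mod M = 5^0 mod 509 = 1
Delta = (2 - 6) * 1 mod 509 = 505
New hash = (194 + 505) mod 509 = 190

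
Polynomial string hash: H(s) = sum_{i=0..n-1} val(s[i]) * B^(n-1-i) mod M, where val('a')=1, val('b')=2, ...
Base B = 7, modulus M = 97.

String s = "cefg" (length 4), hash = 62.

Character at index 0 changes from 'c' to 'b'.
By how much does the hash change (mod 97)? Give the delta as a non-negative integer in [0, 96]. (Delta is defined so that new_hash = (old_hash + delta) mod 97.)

Delta formula: (val(new) - val(old)) * B^(n-1-k) mod M
  val('b') - val('c') = 2 - 3 = -1
  B^(n-1-k) = 7^3 mod 97 = 52
  Delta = -1 * 52 mod 97 = 45

Answer: 45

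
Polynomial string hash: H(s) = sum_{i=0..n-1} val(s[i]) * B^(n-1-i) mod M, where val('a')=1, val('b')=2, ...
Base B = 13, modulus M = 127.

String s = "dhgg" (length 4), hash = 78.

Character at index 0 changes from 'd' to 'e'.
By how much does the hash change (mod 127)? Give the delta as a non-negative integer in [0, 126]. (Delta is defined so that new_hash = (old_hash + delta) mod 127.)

Delta formula: (val(new) - val(old)) * B^(n-1-k) mod M
  val('e') - val('d') = 5 - 4 = 1
  B^(n-1-k) = 13^3 mod 127 = 38
  Delta = 1 * 38 mod 127 = 38

Answer: 38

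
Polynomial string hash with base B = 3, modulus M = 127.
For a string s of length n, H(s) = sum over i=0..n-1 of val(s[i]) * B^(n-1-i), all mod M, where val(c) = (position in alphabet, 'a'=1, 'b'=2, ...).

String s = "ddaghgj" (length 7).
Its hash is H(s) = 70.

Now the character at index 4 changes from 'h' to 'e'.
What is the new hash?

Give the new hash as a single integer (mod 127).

Answer: 43

Derivation:
val('h') = 8, val('e') = 5
Position k = 4, exponent = n-1-k = 2
B^2 mod M = 3^2 mod 127 = 9
Delta = (5 - 8) * 9 mod 127 = 100
New hash = (70 + 100) mod 127 = 43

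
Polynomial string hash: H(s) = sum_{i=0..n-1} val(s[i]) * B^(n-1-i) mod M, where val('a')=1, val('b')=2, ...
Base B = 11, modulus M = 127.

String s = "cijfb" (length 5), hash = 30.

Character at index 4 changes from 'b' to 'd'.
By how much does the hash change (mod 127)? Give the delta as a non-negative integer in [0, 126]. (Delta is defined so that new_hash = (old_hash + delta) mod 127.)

Delta formula: (val(new) - val(old)) * B^(n-1-k) mod M
  val('d') - val('b') = 4 - 2 = 2
  B^(n-1-k) = 11^0 mod 127 = 1
  Delta = 2 * 1 mod 127 = 2

Answer: 2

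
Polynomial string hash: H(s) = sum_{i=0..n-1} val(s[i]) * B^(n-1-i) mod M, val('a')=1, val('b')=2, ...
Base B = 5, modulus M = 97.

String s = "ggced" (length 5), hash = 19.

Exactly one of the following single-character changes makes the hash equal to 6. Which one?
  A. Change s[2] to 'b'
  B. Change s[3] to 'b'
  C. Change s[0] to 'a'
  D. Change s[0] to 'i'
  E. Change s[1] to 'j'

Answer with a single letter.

Option A: s[2]='c'->'b', delta=(2-3)*5^2 mod 97 = 72, hash=19+72 mod 97 = 91
Option B: s[3]='e'->'b', delta=(2-5)*5^1 mod 97 = 82, hash=19+82 mod 97 = 4
Option C: s[0]='g'->'a', delta=(1-7)*5^4 mod 97 = 33, hash=19+33 mod 97 = 52
Option D: s[0]='g'->'i', delta=(9-7)*5^4 mod 97 = 86, hash=19+86 mod 97 = 8
Option E: s[1]='g'->'j', delta=(10-7)*5^3 mod 97 = 84, hash=19+84 mod 97 = 6 <-- target

Answer: E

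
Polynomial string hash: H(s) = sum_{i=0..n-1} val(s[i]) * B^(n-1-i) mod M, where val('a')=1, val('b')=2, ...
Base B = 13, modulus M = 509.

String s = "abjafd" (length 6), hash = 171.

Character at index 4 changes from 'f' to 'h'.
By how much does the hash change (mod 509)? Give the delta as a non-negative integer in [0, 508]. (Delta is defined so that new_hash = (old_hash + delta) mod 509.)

Delta formula: (val(new) - val(old)) * B^(n-1-k) mod M
  val('h') - val('f') = 8 - 6 = 2
  B^(n-1-k) = 13^1 mod 509 = 13
  Delta = 2 * 13 mod 509 = 26

Answer: 26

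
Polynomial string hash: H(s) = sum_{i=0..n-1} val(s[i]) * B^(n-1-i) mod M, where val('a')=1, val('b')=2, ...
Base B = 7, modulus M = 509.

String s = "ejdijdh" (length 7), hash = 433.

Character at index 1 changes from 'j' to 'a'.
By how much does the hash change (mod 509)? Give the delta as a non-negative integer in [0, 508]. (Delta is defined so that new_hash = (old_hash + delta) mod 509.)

Answer: 419

Derivation:
Delta formula: (val(new) - val(old)) * B^(n-1-k) mod M
  val('a') - val('j') = 1 - 10 = -9
  B^(n-1-k) = 7^5 mod 509 = 10
  Delta = -9 * 10 mod 509 = 419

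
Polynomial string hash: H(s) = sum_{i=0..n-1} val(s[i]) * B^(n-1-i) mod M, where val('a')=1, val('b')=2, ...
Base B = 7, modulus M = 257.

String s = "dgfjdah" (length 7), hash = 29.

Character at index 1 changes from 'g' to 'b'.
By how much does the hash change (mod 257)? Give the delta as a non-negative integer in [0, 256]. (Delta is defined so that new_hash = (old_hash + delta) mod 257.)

Delta formula: (val(new) - val(old)) * B^(n-1-k) mod M
  val('b') - val('g') = 2 - 7 = -5
  B^(n-1-k) = 7^5 mod 257 = 102
  Delta = -5 * 102 mod 257 = 4

Answer: 4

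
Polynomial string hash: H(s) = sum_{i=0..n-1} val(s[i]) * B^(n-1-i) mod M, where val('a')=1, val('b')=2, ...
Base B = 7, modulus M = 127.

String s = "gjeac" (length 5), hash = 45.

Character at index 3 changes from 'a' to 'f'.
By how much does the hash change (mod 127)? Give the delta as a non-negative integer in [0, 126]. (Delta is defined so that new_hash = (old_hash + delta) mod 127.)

Delta formula: (val(new) - val(old)) * B^(n-1-k) mod M
  val('f') - val('a') = 6 - 1 = 5
  B^(n-1-k) = 7^1 mod 127 = 7
  Delta = 5 * 7 mod 127 = 35

Answer: 35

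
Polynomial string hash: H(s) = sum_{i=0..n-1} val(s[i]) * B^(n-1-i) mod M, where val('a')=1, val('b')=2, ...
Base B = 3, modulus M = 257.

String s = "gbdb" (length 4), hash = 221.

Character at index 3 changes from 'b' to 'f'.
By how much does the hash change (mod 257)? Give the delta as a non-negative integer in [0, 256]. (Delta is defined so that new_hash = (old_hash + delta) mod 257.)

Delta formula: (val(new) - val(old)) * B^(n-1-k) mod M
  val('f') - val('b') = 6 - 2 = 4
  B^(n-1-k) = 3^0 mod 257 = 1
  Delta = 4 * 1 mod 257 = 4

Answer: 4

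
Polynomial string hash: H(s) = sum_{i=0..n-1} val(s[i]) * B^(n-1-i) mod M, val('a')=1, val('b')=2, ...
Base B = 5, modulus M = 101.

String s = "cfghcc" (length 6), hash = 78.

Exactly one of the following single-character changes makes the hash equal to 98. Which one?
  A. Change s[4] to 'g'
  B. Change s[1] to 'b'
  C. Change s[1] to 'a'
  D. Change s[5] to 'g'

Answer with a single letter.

Answer: A

Derivation:
Option A: s[4]='c'->'g', delta=(7-3)*5^1 mod 101 = 20, hash=78+20 mod 101 = 98 <-- target
Option B: s[1]='f'->'b', delta=(2-6)*5^4 mod 101 = 25, hash=78+25 mod 101 = 2
Option C: s[1]='f'->'a', delta=(1-6)*5^4 mod 101 = 6, hash=78+6 mod 101 = 84
Option D: s[5]='c'->'g', delta=(7-3)*5^0 mod 101 = 4, hash=78+4 mod 101 = 82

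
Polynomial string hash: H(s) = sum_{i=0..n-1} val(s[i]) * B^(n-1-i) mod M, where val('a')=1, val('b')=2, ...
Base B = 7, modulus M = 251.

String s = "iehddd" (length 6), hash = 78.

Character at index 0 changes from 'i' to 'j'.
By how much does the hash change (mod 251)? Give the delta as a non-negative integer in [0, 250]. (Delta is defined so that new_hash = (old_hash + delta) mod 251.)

Answer: 241

Derivation:
Delta formula: (val(new) - val(old)) * B^(n-1-k) mod M
  val('j') - val('i') = 10 - 9 = 1
  B^(n-1-k) = 7^5 mod 251 = 241
  Delta = 1 * 241 mod 251 = 241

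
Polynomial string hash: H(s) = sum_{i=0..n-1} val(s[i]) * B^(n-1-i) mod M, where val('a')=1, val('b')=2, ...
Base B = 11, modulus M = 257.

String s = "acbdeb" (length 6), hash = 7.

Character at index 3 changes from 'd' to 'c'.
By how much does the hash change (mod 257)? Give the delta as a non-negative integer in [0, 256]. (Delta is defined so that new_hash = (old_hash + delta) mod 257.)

Answer: 136

Derivation:
Delta formula: (val(new) - val(old)) * B^(n-1-k) mod M
  val('c') - val('d') = 3 - 4 = -1
  B^(n-1-k) = 11^2 mod 257 = 121
  Delta = -1 * 121 mod 257 = 136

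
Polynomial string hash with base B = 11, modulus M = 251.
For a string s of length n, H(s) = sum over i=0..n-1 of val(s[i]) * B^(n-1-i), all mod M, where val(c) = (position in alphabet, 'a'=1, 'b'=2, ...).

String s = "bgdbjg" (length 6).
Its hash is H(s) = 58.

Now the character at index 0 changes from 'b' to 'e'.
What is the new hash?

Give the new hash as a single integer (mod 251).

Answer: 36

Derivation:
val('b') = 2, val('e') = 5
Position k = 0, exponent = n-1-k = 5
B^5 mod M = 11^5 mod 251 = 160
Delta = (5 - 2) * 160 mod 251 = 229
New hash = (58 + 229) mod 251 = 36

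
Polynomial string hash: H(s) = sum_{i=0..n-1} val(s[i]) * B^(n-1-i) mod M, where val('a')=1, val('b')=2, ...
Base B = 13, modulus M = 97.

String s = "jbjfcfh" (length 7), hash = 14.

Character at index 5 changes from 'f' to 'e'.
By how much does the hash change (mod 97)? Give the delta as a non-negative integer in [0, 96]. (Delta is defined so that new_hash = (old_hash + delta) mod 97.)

Delta formula: (val(new) - val(old)) * B^(n-1-k) mod M
  val('e') - val('f') = 5 - 6 = -1
  B^(n-1-k) = 13^1 mod 97 = 13
  Delta = -1 * 13 mod 97 = 84

Answer: 84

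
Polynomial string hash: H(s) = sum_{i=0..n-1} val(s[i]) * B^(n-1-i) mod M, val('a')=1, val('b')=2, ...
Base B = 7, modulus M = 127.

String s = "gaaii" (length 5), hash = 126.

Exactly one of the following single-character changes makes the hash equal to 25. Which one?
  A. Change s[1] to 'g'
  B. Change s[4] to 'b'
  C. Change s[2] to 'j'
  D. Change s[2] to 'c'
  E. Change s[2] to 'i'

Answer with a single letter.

Answer: A

Derivation:
Option A: s[1]='a'->'g', delta=(7-1)*7^3 mod 127 = 26, hash=126+26 mod 127 = 25 <-- target
Option B: s[4]='i'->'b', delta=(2-9)*7^0 mod 127 = 120, hash=126+120 mod 127 = 119
Option C: s[2]='a'->'j', delta=(10-1)*7^2 mod 127 = 60, hash=126+60 mod 127 = 59
Option D: s[2]='a'->'c', delta=(3-1)*7^2 mod 127 = 98, hash=126+98 mod 127 = 97
Option E: s[2]='a'->'i', delta=(9-1)*7^2 mod 127 = 11, hash=126+11 mod 127 = 10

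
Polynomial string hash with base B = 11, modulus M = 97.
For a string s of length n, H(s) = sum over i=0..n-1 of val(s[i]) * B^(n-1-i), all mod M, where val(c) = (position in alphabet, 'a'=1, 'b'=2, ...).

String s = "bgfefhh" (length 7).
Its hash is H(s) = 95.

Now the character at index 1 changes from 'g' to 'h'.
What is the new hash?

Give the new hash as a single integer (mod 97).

Answer: 29

Derivation:
val('g') = 7, val('h') = 8
Position k = 1, exponent = n-1-k = 5
B^5 mod M = 11^5 mod 97 = 31
Delta = (8 - 7) * 31 mod 97 = 31
New hash = (95 + 31) mod 97 = 29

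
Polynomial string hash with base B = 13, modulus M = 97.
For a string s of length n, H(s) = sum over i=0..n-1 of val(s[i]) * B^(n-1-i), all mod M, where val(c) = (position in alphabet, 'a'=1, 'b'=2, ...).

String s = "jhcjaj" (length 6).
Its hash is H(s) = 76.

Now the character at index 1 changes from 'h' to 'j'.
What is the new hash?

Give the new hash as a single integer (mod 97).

Answer: 65

Derivation:
val('h') = 8, val('j') = 10
Position k = 1, exponent = n-1-k = 4
B^4 mod M = 13^4 mod 97 = 43
Delta = (10 - 8) * 43 mod 97 = 86
New hash = (76 + 86) mod 97 = 65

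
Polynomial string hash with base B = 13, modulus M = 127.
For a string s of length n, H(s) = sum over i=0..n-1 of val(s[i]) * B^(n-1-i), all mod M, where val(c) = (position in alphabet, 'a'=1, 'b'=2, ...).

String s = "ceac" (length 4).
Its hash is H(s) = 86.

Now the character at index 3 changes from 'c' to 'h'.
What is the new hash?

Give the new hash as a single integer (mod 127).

val('c') = 3, val('h') = 8
Position k = 3, exponent = n-1-k = 0
B^0 mod M = 13^0 mod 127 = 1
Delta = (8 - 3) * 1 mod 127 = 5
New hash = (86 + 5) mod 127 = 91

Answer: 91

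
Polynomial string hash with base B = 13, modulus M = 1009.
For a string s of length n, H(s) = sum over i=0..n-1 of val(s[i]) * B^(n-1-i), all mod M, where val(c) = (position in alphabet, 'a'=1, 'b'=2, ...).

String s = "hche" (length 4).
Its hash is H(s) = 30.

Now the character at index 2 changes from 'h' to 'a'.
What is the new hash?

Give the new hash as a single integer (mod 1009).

val('h') = 8, val('a') = 1
Position k = 2, exponent = n-1-k = 1
B^1 mod M = 13^1 mod 1009 = 13
Delta = (1 - 8) * 13 mod 1009 = 918
New hash = (30 + 918) mod 1009 = 948

Answer: 948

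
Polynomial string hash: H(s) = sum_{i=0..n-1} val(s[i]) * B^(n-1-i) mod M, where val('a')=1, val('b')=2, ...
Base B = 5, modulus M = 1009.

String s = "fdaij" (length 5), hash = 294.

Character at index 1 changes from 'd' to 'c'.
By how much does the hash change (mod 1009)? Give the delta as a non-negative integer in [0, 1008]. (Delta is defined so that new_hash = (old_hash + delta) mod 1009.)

Delta formula: (val(new) - val(old)) * B^(n-1-k) mod M
  val('c') - val('d') = 3 - 4 = -1
  B^(n-1-k) = 5^3 mod 1009 = 125
  Delta = -1 * 125 mod 1009 = 884

Answer: 884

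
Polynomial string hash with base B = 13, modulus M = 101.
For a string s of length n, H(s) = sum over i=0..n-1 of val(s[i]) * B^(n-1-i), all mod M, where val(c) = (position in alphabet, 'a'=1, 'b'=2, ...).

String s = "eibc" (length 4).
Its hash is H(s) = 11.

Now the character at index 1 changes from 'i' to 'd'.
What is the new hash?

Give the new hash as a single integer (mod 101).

val('i') = 9, val('d') = 4
Position k = 1, exponent = n-1-k = 2
B^2 mod M = 13^2 mod 101 = 68
Delta = (4 - 9) * 68 mod 101 = 64
New hash = (11 + 64) mod 101 = 75

Answer: 75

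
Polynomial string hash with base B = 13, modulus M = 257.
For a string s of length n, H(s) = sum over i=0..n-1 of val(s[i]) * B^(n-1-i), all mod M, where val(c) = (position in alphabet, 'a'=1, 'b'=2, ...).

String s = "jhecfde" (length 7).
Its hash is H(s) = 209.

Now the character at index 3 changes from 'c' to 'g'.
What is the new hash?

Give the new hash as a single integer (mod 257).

val('c') = 3, val('g') = 7
Position k = 3, exponent = n-1-k = 3
B^3 mod M = 13^3 mod 257 = 141
Delta = (7 - 3) * 141 mod 257 = 50
New hash = (209 + 50) mod 257 = 2

Answer: 2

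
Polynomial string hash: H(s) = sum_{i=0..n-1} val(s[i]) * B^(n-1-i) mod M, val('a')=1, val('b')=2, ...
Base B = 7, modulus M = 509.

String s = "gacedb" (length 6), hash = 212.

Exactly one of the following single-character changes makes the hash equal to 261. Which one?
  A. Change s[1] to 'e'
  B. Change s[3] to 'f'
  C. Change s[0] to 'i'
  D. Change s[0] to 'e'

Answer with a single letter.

Answer: B

Derivation:
Option A: s[1]='a'->'e', delta=(5-1)*7^4 mod 509 = 442, hash=212+442 mod 509 = 145
Option B: s[3]='e'->'f', delta=(6-5)*7^2 mod 509 = 49, hash=212+49 mod 509 = 261 <-- target
Option C: s[0]='g'->'i', delta=(9-7)*7^5 mod 509 = 20, hash=212+20 mod 509 = 232
Option D: s[0]='g'->'e', delta=(5-7)*7^5 mod 509 = 489, hash=212+489 mod 509 = 192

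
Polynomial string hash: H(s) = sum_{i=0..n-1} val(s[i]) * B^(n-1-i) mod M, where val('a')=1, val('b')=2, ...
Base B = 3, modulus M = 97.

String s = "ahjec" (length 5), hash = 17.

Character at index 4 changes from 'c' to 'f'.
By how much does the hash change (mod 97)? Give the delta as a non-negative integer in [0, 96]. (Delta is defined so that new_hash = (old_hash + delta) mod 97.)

Delta formula: (val(new) - val(old)) * B^(n-1-k) mod M
  val('f') - val('c') = 6 - 3 = 3
  B^(n-1-k) = 3^0 mod 97 = 1
  Delta = 3 * 1 mod 97 = 3

Answer: 3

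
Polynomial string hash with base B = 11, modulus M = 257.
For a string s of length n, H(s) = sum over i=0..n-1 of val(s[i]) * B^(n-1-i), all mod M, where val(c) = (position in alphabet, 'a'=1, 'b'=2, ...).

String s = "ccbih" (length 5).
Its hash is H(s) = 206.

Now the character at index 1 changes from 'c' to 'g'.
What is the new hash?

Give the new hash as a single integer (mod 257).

val('c') = 3, val('g') = 7
Position k = 1, exponent = n-1-k = 3
B^3 mod M = 11^3 mod 257 = 46
Delta = (7 - 3) * 46 mod 257 = 184
New hash = (206 + 184) mod 257 = 133

Answer: 133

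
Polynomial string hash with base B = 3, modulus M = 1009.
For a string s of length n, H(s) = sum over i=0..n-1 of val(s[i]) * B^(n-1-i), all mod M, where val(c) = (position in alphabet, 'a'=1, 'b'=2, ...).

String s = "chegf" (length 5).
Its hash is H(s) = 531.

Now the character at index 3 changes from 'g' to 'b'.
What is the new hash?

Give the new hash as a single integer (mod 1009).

Answer: 516

Derivation:
val('g') = 7, val('b') = 2
Position k = 3, exponent = n-1-k = 1
B^1 mod M = 3^1 mod 1009 = 3
Delta = (2 - 7) * 3 mod 1009 = 994
New hash = (531 + 994) mod 1009 = 516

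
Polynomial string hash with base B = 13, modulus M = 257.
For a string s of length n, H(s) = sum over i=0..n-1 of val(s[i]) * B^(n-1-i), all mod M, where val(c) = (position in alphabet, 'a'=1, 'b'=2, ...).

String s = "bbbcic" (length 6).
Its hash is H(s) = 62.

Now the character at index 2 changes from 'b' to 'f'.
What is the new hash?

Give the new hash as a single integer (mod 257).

Answer: 112

Derivation:
val('b') = 2, val('f') = 6
Position k = 2, exponent = n-1-k = 3
B^3 mod M = 13^3 mod 257 = 141
Delta = (6 - 2) * 141 mod 257 = 50
New hash = (62 + 50) mod 257 = 112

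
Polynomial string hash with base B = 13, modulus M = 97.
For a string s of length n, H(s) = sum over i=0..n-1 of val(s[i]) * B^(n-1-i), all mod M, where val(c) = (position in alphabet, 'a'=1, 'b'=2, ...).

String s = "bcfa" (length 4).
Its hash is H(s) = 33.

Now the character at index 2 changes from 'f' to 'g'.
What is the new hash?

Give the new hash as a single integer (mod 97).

Answer: 46

Derivation:
val('f') = 6, val('g') = 7
Position k = 2, exponent = n-1-k = 1
B^1 mod M = 13^1 mod 97 = 13
Delta = (7 - 6) * 13 mod 97 = 13
New hash = (33 + 13) mod 97 = 46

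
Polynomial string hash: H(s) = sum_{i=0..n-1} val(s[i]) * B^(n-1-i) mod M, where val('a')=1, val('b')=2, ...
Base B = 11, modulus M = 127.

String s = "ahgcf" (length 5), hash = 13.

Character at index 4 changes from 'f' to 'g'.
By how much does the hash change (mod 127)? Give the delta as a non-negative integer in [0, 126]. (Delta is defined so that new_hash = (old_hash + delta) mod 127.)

Delta formula: (val(new) - val(old)) * B^(n-1-k) mod M
  val('g') - val('f') = 7 - 6 = 1
  B^(n-1-k) = 11^0 mod 127 = 1
  Delta = 1 * 1 mod 127 = 1

Answer: 1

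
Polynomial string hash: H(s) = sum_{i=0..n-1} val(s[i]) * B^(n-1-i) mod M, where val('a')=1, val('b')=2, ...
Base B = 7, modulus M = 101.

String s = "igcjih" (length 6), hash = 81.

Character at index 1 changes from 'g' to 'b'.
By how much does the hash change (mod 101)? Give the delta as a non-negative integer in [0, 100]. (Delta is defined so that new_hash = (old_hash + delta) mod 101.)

Answer: 14

Derivation:
Delta formula: (val(new) - val(old)) * B^(n-1-k) mod M
  val('b') - val('g') = 2 - 7 = -5
  B^(n-1-k) = 7^4 mod 101 = 78
  Delta = -5 * 78 mod 101 = 14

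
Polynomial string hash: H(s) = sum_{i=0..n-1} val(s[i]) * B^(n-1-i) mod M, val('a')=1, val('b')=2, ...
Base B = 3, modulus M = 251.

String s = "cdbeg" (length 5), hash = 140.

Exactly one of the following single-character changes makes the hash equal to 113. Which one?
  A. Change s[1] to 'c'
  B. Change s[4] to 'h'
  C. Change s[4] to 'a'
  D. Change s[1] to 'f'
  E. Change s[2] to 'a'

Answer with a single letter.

Option A: s[1]='d'->'c', delta=(3-4)*3^3 mod 251 = 224, hash=140+224 mod 251 = 113 <-- target
Option B: s[4]='g'->'h', delta=(8-7)*3^0 mod 251 = 1, hash=140+1 mod 251 = 141
Option C: s[4]='g'->'a', delta=(1-7)*3^0 mod 251 = 245, hash=140+245 mod 251 = 134
Option D: s[1]='d'->'f', delta=(6-4)*3^3 mod 251 = 54, hash=140+54 mod 251 = 194
Option E: s[2]='b'->'a', delta=(1-2)*3^2 mod 251 = 242, hash=140+242 mod 251 = 131

Answer: A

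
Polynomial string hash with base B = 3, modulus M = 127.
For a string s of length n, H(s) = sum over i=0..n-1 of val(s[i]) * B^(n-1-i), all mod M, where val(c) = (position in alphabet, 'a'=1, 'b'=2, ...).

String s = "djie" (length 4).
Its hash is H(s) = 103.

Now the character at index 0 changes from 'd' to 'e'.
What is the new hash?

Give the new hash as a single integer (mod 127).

val('d') = 4, val('e') = 5
Position k = 0, exponent = n-1-k = 3
B^3 mod M = 3^3 mod 127 = 27
Delta = (5 - 4) * 27 mod 127 = 27
New hash = (103 + 27) mod 127 = 3

Answer: 3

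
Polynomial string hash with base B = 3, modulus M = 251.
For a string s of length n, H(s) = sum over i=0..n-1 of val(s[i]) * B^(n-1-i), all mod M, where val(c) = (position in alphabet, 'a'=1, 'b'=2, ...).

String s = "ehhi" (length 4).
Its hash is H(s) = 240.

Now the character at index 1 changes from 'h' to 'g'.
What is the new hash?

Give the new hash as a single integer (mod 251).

val('h') = 8, val('g') = 7
Position k = 1, exponent = n-1-k = 2
B^2 mod M = 3^2 mod 251 = 9
Delta = (7 - 8) * 9 mod 251 = 242
New hash = (240 + 242) mod 251 = 231

Answer: 231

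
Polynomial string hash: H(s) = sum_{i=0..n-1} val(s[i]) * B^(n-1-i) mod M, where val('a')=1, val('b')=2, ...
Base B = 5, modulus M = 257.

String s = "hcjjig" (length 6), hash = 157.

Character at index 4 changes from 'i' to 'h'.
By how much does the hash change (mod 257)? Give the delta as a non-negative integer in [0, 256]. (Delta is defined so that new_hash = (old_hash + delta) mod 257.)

Delta formula: (val(new) - val(old)) * B^(n-1-k) mod M
  val('h') - val('i') = 8 - 9 = -1
  B^(n-1-k) = 5^1 mod 257 = 5
  Delta = -1 * 5 mod 257 = 252

Answer: 252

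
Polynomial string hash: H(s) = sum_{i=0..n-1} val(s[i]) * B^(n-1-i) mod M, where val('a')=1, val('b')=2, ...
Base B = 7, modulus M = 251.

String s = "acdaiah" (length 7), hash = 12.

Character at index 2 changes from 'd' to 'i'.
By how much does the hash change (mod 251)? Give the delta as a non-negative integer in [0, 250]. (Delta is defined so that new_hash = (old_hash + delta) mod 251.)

Delta formula: (val(new) - val(old)) * B^(n-1-k) mod M
  val('i') - val('d') = 9 - 4 = 5
  B^(n-1-k) = 7^4 mod 251 = 142
  Delta = 5 * 142 mod 251 = 208

Answer: 208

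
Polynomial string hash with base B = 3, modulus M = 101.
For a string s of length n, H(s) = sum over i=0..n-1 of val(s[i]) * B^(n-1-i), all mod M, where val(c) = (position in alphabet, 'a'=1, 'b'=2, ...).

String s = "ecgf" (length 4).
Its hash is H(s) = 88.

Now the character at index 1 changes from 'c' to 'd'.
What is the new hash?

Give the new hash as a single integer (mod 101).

Answer: 97

Derivation:
val('c') = 3, val('d') = 4
Position k = 1, exponent = n-1-k = 2
B^2 mod M = 3^2 mod 101 = 9
Delta = (4 - 3) * 9 mod 101 = 9
New hash = (88 + 9) mod 101 = 97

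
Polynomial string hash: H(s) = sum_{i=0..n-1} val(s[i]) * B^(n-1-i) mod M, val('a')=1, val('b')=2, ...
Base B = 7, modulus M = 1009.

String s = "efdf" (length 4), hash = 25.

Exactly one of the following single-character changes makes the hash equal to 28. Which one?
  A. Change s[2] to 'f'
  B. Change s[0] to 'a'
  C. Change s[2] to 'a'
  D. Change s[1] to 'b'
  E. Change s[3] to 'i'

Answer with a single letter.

Answer: E

Derivation:
Option A: s[2]='d'->'f', delta=(6-4)*7^1 mod 1009 = 14, hash=25+14 mod 1009 = 39
Option B: s[0]='e'->'a', delta=(1-5)*7^3 mod 1009 = 646, hash=25+646 mod 1009 = 671
Option C: s[2]='d'->'a', delta=(1-4)*7^1 mod 1009 = 988, hash=25+988 mod 1009 = 4
Option D: s[1]='f'->'b', delta=(2-6)*7^2 mod 1009 = 813, hash=25+813 mod 1009 = 838
Option E: s[3]='f'->'i', delta=(9-6)*7^0 mod 1009 = 3, hash=25+3 mod 1009 = 28 <-- target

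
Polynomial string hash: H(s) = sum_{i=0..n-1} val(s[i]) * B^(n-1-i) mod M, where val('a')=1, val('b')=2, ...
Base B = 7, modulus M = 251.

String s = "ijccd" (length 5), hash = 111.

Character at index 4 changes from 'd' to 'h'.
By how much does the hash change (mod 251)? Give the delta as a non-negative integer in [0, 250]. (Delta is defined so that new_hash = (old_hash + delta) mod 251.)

Delta formula: (val(new) - val(old)) * B^(n-1-k) mod M
  val('h') - val('d') = 8 - 4 = 4
  B^(n-1-k) = 7^0 mod 251 = 1
  Delta = 4 * 1 mod 251 = 4

Answer: 4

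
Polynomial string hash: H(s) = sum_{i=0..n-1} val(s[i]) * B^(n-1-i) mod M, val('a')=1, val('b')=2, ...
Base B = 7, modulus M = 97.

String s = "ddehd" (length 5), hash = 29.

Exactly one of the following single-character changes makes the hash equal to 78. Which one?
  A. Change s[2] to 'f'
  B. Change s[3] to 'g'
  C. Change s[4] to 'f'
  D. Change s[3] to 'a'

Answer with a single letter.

Answer: A

Derivation:
Option A: s[2]='e'->'f', delta=(6-5)*7^2 mod 97 = 49, hash=29+49 mod 97 = 78 <-- target
Option B: s[3]='h'->'g', delta=(7-8)*7^1 mod 97 = 90, hash=29+90 mod 97 = 22
Option C: s[4]='d'->'f', delta=(6-4)*7^0 mod 97 = 2, hash=29+2 mod 97 = 31
Option D: s[3]='h'->'a', delta=(1-8)*7^1 mod 97 = 48, hash=29+48 mod 97 = 77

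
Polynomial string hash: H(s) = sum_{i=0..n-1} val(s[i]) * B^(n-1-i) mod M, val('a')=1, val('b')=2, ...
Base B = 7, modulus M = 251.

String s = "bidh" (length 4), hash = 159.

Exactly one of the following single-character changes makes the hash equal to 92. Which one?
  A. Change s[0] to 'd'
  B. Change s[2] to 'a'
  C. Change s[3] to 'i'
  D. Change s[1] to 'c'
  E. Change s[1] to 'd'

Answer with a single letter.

Option A: s[0]='b'->'d', delta=(4-2)*7^3 mod 251 = 184, hash=159+184 mod 251 = 92 <-- target
Option B: s[2]='d'->'a', delta=(1-4)*7^1 mod 251 = 230, hash=159+230 mod 251 = 138
Option C: s[3]='h'->'i', delta=(9-8)*7^0 mod 251 = 1, hash=159+1 mod 251 = 160
Option D: s[1]='i'->'c', delta=(3-9)*7^2 mod 251 = 208, hash=159+208 mod 251 = 116
Option E: s[1]='i'->'d', delta=(4-9)*7^2 mod 251 = 6, hash=159+6 mod 251 = 165

Answer: A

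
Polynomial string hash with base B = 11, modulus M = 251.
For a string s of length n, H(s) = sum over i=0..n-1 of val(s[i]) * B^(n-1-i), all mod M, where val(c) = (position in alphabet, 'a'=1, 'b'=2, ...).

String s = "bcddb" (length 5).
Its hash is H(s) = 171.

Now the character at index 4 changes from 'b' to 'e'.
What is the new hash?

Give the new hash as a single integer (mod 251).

Answer: 174

Derivation:
val('b') = 2, val('e') = 5
Position k = 4, exponent = n-1-k = 0
B^0 mod M = 11^0 mod 251 = 1
Delta = (5 - 2) * 1 mod 251 = 3
New hash = (171 + 3) mod 251 = 174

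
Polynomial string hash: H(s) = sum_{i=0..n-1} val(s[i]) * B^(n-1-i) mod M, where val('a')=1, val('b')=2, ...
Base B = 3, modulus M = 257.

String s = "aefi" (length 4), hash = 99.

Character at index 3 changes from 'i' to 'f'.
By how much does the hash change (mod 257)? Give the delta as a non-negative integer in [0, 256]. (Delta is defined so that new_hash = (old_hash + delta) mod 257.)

Delta formula: (val(new) - val(old)) * B^(n-1-k) mod M
  val('f') - val('i') = 6 - 9 = -3
  B^(n-1-k) = 3^0 mod 257 = 1
  Delta = -3 * 1 mod 257 = 254

Answer: 254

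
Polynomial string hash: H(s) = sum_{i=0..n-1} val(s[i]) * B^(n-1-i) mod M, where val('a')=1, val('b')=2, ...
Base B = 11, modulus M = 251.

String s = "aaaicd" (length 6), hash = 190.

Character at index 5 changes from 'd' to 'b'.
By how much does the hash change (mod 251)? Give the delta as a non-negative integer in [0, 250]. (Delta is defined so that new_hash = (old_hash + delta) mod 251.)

Answer: 249

Derivation:
Delta formula: (val(new) - val(old)) * B^(n-1-k) mod M
  val('b') - val('d') = 2 - 4 = -2
  B^(n-1-k) = 11^0 mod 251 = 1
  Delta = -2 * 1 mod 251 = 249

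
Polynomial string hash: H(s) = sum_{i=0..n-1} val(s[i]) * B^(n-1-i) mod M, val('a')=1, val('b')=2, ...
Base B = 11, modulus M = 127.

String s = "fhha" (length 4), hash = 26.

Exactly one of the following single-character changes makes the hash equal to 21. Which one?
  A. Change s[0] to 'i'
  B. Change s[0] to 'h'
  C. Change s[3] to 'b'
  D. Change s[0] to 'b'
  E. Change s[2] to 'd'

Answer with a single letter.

Answer: B

Derivation:
Option A: s[0]='f'->'i', delta=(9-6)*11^3 mod 127 = 56, hash=26+56 mod 127 = 82
Option B: s[0]='f'->'h', delta=(8-6)*11^3 mod 127 = 122, hash=26+122 mod 127 = 21 <-- target
Option C: s[3]='a'->'b', delta=(2-1)*11^0 mod 127 = 1, hash=26+1 mod 127 = 27
Option D: s[0]='f'->'b', delta=(2-6)*11^3 mod 127 = 10, hash=26+10 mod 127 = 36
Option E: s[2]='h'->'d', delta=(4-8)*11^1 mod 127 = 83, hash=26+83 mod 127 = 109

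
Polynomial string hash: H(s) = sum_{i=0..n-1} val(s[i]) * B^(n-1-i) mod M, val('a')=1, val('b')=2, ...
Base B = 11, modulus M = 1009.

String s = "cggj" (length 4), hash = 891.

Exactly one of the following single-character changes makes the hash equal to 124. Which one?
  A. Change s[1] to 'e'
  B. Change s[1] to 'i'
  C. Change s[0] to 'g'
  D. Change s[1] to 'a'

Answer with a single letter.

Option A: s[1]='g'->'e', delta=(5-7)*11^2 mod 1009 = 767, hash=891+767 mod 1009 = 649
Option B: s[1]='g'->'i', delta=(9-7)*11^2 mod 1009 = 242, hash=891+242 mod 1009 = 124 <-- target
Option C: s[0]='c'->'g', delta=(7-3)*11^3 mod 1009 = 279, hash=891+279 mod 1009 = 161
Option D: s[1]='g'->'a', delta=(1-7)*11^2 mod 1009 = 283, hash=891+283 mod 1009 = 165

Answer: B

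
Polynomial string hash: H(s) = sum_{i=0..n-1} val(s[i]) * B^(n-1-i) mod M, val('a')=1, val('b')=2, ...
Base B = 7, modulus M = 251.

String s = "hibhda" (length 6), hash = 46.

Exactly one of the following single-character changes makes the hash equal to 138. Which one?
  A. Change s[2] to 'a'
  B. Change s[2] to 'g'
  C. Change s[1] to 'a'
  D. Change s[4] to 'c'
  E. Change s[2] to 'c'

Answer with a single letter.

Option A: s[2]='b'->'a', delta=(1-2)*7^3 mod 251 = 159, hash=46+159 mod 251 = 205
Option B: s[2]='b'->'g', delta=(7-2)*7^3 mod 251 = 209, hash=46+209 mod 251 = 4
Option C: s[1]='i'->'a', delta=(1-9)*7^4 mod 251 = 119, hash=46+119 mod 251 = 165
Option D: s[4]='d'->'c', delta=(3-4)*7^1 mod 251 = 244, hash=46+244 mod 251 = 39
Option E: s[2]='b'->'c', delta=(3-2)*7^3 mod 251 = 92, hash=46+92 mod 251 = 138 <-- target

Answer: E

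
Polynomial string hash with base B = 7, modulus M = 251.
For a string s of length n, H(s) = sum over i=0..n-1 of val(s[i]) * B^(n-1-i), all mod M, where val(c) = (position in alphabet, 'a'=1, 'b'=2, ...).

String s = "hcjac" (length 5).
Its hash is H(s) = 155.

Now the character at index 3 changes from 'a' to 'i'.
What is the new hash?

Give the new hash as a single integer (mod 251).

Answer: 211

Derivation:
val('a') = 1, val('i') = 9
Position k = 3, exponent = n-1-k = 1
B^1 mod M = 7^1 mod 251 = 7
Delta = (9 - 1) * 7 mod 251 = 56
New hash = (155 + 56) mod 251 = 211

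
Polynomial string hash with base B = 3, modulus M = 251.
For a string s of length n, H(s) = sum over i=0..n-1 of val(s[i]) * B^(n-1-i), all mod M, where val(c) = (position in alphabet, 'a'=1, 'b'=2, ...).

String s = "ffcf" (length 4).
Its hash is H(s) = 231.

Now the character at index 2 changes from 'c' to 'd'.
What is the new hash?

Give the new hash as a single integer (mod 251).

val('c') = 3, val('d') = 4
Position k = 2, exponent = n-1-k = 1
B^1 mod M = 3^1 mod 251 = 3
Delta = (4 - 3) * 3 mod 251 = 3
New hash = (231 + 3) mod 251 = 234

Answer: 234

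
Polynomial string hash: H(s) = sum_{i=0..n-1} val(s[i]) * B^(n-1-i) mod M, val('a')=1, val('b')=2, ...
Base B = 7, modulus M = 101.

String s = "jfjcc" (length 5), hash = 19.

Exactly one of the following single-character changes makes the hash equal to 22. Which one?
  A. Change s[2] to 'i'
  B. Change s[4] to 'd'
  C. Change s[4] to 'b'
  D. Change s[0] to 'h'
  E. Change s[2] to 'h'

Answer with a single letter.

Option A: s[2]='j'->'i', delta=(9-10)*7^2 mod 101 = 52, hash=19+52 mod 101 = 71
Option B: s[4]='c'->'d', delta=(4-3)*7^0 mod 101 = 1, hash=19+1 mod 101 = 20
Option C: s[4]='c'->'b', delta=(2-3)*7^0 mod 101 = 100, hash=19+100 mod 101 = 18
Option D: s[0]='j'->'h', delta=(8-10)*7^4 mod 101 = 46, hash=19+46 mod 101 = 65
Option E: s[2]='j'->'h', delta=(8-10)*7^2 mod 101 = 3, hash=19+3 mod 101 = 22 <-- target

Answer: E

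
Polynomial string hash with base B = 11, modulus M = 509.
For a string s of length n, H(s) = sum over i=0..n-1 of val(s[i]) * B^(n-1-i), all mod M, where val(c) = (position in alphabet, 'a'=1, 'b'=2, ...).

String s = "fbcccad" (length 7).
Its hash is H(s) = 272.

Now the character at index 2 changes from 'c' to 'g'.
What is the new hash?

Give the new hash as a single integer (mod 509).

Answer: 301

Derivation:
val('c') = 3, val('g') = 7
Position k = 2, exponent = n-1-k = 4
B^4 mod M = 11^4 mod 509 = 389
Delta = (7 - 3) * 389 mod 509 = 29
New hash = (272 + 29) mod 509 = 301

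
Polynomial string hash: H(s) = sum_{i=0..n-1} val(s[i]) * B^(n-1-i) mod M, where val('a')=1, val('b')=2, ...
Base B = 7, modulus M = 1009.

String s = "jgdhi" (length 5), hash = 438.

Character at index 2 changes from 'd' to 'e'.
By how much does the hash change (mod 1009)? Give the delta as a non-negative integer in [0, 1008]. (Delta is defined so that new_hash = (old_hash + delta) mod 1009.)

Delta formula: (val(new) - val(old)) * B^(n-1-k) mod M
  val('e') - val('d') = 5 - 4 = 1
  B^(n-1-k) = 7^2 mod 1009 = 49
  Delta = 1 * 49 mod 1009 = 49

Answer: 49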